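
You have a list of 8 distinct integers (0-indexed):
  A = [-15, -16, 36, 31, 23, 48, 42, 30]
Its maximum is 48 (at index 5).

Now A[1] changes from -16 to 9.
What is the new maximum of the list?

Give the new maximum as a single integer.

Answer: 48

Derivation:
Old max = 48 (at index 5)
Change: A[1] -16 -> 9
Changed element was NOT the old max.
  New max = max(old_max, new_val) = max(48, 9) = 48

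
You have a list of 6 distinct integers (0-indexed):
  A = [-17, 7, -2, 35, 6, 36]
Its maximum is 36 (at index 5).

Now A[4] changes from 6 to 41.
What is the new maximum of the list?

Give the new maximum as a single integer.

Answer: 41

Derivation:
Old max = 36 (at index 5)
Change: A[4] 6 -> 41
Changed element was NOT the old max.
  New max = max(old_max, new_val) = max(36, 41) = 41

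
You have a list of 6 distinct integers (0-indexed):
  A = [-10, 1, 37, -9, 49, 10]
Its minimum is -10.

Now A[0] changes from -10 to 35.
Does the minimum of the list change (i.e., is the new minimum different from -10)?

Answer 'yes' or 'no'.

Answer: yes

Derivation:
Old min = -10
Change: A[0] -10 -> 35
Changed element was the min; new min must be rechecked.
New min = -9; changed? yes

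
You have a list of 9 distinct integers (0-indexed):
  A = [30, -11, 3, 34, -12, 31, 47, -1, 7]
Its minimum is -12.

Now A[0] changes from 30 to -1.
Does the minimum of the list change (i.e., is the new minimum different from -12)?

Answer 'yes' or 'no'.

Old min = -12
Change: A[0] 30 -> -1
Changed element was NOT the min; min changes only if -1 < -12.
New min = -12; changed? no

Answer: no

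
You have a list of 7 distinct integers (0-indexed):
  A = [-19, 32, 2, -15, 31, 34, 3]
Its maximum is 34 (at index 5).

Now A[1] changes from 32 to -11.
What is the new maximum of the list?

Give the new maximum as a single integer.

Old max = 34 (at index 5)
Change: A[1] 32 -> -11
Changed element was NOT the old max.
  New max = max(old_max, new_val) = max(34, -11) = 34

Answer: 34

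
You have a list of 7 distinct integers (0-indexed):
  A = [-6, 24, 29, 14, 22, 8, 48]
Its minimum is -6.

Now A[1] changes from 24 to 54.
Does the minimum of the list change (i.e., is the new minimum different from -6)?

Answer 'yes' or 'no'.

Answer: no

Derivation:
Old min = -6
Change: A[1] 24 -> 54
Changed element was NOT the min; min changes only if 54 < -6.
New min = -6; changed? no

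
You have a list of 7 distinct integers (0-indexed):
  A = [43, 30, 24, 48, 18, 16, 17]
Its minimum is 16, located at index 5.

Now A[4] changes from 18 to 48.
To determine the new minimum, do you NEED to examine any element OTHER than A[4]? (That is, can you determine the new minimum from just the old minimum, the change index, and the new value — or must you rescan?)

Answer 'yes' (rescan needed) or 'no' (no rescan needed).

Old min = 16 at index 5
Change at index 4: 18 -> 48
Index 4 was NOT the min. New min = min(16, 48). No rescan of other elements needed.
Needs rescan: no

Answer: no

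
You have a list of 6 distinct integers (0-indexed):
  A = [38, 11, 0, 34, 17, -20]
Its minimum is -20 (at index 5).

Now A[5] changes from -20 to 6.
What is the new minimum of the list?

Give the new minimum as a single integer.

Old min = -20 (at index 5)
Change: A[5] -20 -> 6
Changed element WAS the min. Need to check: is 6 still <= all others?
  Min of remaining elements: 0
  New min = min(6, 0) = 0

Answer: 0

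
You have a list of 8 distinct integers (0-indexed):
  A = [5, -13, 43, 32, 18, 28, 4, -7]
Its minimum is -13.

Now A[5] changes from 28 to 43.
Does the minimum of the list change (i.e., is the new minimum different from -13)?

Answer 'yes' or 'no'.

Answer: no

Derivation:
Old min = -13
Change: A[5] 28 -> 43
Changed element was NOT the min; min changes only if 43 < -13.
New min = -13; changed? no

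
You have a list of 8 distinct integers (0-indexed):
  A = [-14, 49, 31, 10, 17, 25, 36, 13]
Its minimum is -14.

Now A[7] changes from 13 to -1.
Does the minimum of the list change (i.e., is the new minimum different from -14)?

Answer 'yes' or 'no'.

Answer: no

Derivation:
Old min = -14
Change: A[7] 13 -> -1
Changed element was NOT the min; min changes only if -1 < -14.
New min = -14; changed? no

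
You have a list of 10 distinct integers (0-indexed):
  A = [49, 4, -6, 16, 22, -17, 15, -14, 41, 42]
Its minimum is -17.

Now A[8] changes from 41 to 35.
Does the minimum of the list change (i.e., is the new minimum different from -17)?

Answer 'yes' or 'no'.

Old min = -17
Change: A[8] 41 -> 35
Changed element was NOT the min; min changes only if 35 < -17.
New min = -17; changed? no

Answer: no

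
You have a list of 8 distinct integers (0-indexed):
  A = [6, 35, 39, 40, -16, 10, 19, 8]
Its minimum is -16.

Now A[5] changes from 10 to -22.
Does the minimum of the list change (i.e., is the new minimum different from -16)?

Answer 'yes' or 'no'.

Old min = -16
Change: A[5] 10 -> -22
Changed element was NOT the min; min changes only if -22 < -16.
New min = -22; changed? yes

Answer: yes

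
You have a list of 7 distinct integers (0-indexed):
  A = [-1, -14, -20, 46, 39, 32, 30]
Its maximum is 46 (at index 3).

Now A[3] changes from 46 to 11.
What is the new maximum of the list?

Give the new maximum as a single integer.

Answer: 39

Derivation:
Old max = 46 (at index 3)
Change: A[3] 46 -> 11
Changed element WAS the max -> may need rescan.
  Max of remaining elements: 39
  New max = max(11, 39) = 39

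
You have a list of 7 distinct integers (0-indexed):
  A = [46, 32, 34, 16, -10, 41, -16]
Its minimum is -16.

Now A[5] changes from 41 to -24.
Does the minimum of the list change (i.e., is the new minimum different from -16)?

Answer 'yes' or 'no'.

Answer: yes

Derivation:
Old min = -16
Change: A[5] 41 -> -24
Changed element was NOT the min; min changes only if -24 < -16.
New min = -24; changed? yes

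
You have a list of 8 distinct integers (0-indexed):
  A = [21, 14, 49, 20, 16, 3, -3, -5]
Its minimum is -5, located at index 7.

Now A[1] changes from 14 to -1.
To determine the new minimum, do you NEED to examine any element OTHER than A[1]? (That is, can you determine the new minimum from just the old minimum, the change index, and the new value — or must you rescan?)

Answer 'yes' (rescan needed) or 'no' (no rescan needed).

Answer: no

Derivation:
Old min = -5 at index 7
Change at index 1: 14 -> -1
Index 1 was NOT the min. New min = min(-5, -1). No rescan of other elements needed.
Needs rescan: no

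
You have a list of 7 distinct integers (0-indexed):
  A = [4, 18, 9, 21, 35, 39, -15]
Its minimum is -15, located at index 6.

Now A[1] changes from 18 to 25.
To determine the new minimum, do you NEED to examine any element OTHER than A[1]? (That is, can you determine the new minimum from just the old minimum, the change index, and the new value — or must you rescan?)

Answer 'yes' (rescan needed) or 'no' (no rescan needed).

Old min = -15 at index 6
Change at index 1: 18 -> 25
Index 1 was NOT the min. New min = min(-15, 25). No rescan of other elements needed.
Needs rescan: no

Answer: no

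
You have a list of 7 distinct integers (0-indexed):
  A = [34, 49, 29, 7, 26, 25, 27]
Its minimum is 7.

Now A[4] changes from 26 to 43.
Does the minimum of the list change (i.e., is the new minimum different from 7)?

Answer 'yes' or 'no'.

Old min = 7
Change: A[4] 26 -> 43
Changed element was NOT the min; min changes only if 43 < 7.
New min = 7; changed? no

Answer: no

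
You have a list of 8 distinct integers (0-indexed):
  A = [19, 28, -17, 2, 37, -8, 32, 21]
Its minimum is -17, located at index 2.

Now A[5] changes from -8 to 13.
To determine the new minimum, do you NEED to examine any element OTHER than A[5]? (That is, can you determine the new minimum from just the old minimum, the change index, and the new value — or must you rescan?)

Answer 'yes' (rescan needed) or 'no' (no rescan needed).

Answer: no

Derivation:
Old min = -17 at index 2
Change at index 5: -8 -> 13
Index 5 was NOT the min. New min = min(-17, 13). No rescan of other elements needed.
Needs rescan: no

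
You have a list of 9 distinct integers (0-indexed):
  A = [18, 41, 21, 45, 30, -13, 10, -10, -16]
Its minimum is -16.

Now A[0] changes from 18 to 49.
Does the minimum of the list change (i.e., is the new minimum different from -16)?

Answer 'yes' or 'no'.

Old min = -16
Change: A[0] 18 -> 49
Changed element was NOT the min; min changes only if 49 < -16.
New min = -16; changed? no

Answer: no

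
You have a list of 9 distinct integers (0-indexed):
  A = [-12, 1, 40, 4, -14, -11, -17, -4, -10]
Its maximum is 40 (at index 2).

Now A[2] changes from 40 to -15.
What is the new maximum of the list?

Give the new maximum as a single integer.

Answer: 4

Derivation:
Old max = 40 (at index 2)
Change: A[2] 40 -> -15
Changed element WAS the max -> may need rescan.
  Max of remaining elements: 4
  New max = max(-15, 4) = 4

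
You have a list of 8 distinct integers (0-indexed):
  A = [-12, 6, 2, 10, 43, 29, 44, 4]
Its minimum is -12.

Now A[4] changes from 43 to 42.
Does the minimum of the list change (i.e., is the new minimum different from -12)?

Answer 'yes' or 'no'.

Old min = -12
Change: A[4] 43 -> 42
Changed element was NOT the min; min changes only if 42 < -12.
New min = -12; changed? no

Answer: no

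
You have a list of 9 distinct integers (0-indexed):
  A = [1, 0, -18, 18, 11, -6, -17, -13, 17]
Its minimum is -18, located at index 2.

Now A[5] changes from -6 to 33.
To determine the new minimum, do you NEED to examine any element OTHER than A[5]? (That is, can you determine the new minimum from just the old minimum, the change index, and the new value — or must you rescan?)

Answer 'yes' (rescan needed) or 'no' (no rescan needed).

Answer: no

Derivation:
Old min = -18 at index 2
Change at index 5: -6 -> 33
Index 5 was NOT the min. New min = min(-18, 33). No rescan of other elements needed.
Needs rescan: no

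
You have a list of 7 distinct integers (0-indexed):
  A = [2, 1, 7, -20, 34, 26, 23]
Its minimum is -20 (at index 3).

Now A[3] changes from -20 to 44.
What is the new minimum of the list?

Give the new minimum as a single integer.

Old min = -20 (at index 3)
Change: A[3] -20 -> 44
Changed element WAS the min. Need to check: is 44 still <= all others?
  Min of remaining elements: 1
  New min = min(44, 1) = 1

Answer: 1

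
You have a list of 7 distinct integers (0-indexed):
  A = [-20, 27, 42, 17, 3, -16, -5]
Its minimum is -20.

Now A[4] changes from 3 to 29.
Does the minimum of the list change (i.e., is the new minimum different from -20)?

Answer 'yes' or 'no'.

Answer: no

Derivation:
Old min = -20
Change: A[4] 3 -> 29
Changed element was NOT the min; min changes only if 29 < -20.
New min = -20; changed? no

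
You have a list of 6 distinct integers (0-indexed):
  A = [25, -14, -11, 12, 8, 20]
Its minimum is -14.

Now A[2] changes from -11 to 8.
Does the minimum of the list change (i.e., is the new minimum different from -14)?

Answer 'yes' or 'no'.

Answer: no

Derivation:
Old min = -14
Change: A[2] -11 -> 8
Changed element was NOT the min; min changes only if 8 < -14.
New min = -14; changed? no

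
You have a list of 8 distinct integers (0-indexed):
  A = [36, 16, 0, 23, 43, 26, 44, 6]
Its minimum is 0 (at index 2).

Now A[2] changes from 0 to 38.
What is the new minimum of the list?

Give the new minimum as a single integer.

Answer: 6

Derivation:
Old min = 0 (at index 2)
Change: A[2] 0 -> 38
Changed element WAS the min. Need to check: is 38 still <= all others?
  Min of remaining elements: 6
  New min = min(38, 6) = 6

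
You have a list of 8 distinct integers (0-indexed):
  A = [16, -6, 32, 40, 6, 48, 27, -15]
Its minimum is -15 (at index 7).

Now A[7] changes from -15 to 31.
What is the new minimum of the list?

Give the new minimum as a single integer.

Old min = -15 (at index 7)
Change: A[7] -15 -> 31
Changed element WAS the min. Need to check: is 31 still <= all others?
  Min of remaining elements: -6
  New min = min(31, -6) = -6

Answer: -6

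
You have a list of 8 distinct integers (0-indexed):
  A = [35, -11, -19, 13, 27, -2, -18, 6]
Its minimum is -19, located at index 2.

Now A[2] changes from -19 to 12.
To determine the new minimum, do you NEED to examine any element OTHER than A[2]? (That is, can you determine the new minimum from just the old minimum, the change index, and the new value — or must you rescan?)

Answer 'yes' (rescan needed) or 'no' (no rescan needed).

Answer: yes

Derivation:
Old min = -19 at index 2
Change at index 2: -19 -> 12
Index 2 WAS the min and new value 12 > old min -19. Must rescan other elements to find the new min.
Needs rescan: yes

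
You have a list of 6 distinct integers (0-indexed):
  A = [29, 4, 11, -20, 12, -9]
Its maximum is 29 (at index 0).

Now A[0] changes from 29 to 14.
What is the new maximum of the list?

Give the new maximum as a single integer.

Old max = 29 (at index 0)
Change: A[0] 29 -> 14
Changed element WAS the max -> may need rescan.
  Max of remaining elements: 12
  New max = max(14, 12) = 14

Answer: 14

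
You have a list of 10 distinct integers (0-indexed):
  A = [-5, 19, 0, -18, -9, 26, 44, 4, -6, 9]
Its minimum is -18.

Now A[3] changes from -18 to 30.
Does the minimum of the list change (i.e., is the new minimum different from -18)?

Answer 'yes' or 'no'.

Old min = -18
Change: A[3] -18 -> 30
Changed element was the min; new min must be rechecked.
New min = -9; changed? yes

Answer: yes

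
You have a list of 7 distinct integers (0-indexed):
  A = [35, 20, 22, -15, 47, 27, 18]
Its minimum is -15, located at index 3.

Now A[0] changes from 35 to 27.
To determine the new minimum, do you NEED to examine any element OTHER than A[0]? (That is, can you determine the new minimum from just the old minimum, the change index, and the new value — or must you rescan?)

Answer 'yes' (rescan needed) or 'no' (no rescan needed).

Answer: no

Derivation:
Old min = -15 at index 3
Change at index 0: 35 -> 27
Index 0 was NOT the min. New min = min(-15, 27). No rescan of other elements needed.
Needs rescan: no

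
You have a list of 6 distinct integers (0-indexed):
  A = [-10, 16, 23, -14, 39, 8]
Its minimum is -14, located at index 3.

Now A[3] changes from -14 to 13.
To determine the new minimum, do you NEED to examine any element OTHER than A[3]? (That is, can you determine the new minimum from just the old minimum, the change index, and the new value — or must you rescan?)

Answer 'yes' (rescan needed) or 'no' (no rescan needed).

Answer: yes

Derivation:
Old min = -14 at index 3
Change at index 3: -14 -> 13
Index 3 WAS the min and new value 13 > old min -14. Must rescan other elements to find the new min.
Needs rescan: yes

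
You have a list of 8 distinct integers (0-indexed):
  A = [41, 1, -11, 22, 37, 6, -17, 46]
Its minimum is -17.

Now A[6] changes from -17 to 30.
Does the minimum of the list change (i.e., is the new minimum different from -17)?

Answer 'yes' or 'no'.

Answer: yes

Derivation:
Old min = -17
Change: A[6] -17 -> 30
Changed element was the min; new min must be rechecked.
New min = -11; changed? yes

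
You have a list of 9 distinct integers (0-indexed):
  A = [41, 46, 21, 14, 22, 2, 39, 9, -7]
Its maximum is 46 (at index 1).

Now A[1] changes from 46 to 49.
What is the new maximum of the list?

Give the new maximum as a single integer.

Old max = 46 (at index 1)
Change: A[1] 46 -> 49
Changed element WAS the max -> may need rescan.
  Max of remaining elements: 41
  New max = max(49, 41) = 49

Answer: 49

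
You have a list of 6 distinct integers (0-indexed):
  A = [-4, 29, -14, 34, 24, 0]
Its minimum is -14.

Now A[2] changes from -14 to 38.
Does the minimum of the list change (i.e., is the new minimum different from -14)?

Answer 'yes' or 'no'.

Old min = -14
Change: A[2] -14 -> 38
Changed element was the min; new min must be rechecked.
New min = -4; changed? yes

Answer: yes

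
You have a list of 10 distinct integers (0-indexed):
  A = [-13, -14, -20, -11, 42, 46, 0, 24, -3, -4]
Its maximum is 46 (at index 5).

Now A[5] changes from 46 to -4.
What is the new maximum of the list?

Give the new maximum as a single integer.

Old max = 46 (at index 5)
Change: A[5] 46 -> -4
Changed element WAS the max -> may need rescan.
  Max of remaining elements: 42
  New max = max(-4, 42) = 42

Answer: 42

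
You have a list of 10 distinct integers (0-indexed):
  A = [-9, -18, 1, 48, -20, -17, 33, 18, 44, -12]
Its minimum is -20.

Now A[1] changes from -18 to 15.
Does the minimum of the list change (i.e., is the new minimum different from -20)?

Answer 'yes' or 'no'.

Old min = -20
Change: A[1] -18 -> 15
Changed element was NOT the min; min changes only if 15 < -20.
New min = -20; changed? no

Answer: no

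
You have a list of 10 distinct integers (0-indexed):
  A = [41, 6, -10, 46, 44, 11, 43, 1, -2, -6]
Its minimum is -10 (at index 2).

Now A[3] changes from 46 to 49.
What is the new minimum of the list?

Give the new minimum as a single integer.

Old min = -10 (at index 2)
Change: A[3] 46 -> 49
Changed element was NOT the old min.
  New min = min(old_min, new_val) = min(-10, 49) = -10

Answer: -10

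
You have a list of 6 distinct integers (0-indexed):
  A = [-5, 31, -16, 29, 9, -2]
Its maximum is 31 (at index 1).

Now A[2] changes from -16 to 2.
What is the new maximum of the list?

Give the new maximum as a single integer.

Old max = 31 (at index 1)
Change: A[2] -16 -> 2
Changed element was NOT the old max.
  New max = max(old_max, new_val) = max(31, 2) = 31

Answer: 31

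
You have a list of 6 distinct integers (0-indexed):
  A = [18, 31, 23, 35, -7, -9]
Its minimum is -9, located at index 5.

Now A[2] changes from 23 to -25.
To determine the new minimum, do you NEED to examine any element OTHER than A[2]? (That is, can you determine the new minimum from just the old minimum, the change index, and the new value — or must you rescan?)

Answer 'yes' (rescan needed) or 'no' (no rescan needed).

Old min = -9 at index 5
Change at index 2: 23 -> -25
Index 2 was NOT the min. New min = min(-9, -25). No rescan of other elements needed.
Needs rescan: no

Answer: no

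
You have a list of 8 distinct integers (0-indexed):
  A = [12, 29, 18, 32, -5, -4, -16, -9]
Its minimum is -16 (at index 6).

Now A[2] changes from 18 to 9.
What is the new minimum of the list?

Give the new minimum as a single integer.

Old min = -16 (at index 6)
Change: A[2] 18 -> 9
Changed element was NOT the old min.
  New min = min(old_min, new_val) = min(-16, 9) = -16

Answer: -16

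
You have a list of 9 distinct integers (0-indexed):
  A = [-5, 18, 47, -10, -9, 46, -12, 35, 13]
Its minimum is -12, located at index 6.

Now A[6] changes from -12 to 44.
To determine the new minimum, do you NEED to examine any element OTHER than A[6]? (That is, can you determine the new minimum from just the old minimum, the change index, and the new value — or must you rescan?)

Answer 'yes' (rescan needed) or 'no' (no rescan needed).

Answer: yes

Derivation:
Old min = -12 at index 6
Change at index 6: -12 -> 44
Index 6 WAS the min and new value 44 > old min -12. Must rescan other elements to find the new min.
Needs rescan: yes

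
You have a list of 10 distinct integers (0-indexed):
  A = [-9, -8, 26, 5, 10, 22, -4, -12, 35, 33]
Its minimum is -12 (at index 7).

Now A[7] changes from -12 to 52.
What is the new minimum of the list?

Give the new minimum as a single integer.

Answer: -9

Derivation:
Old min = -12 (at index 7)
Change: A[7] -12 -> 52
Changed element WAS the min. Need to check: is 52 still <= all others?
  Min of remaining elements: -9
  New min = min(52, -9) = -9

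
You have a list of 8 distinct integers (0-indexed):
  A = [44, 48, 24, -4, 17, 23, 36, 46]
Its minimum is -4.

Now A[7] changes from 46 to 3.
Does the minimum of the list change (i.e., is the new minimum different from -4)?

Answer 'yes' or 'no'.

Old min = -4
Change: A[7] 46 -> 3
Changed element was NOT the min; min changes only if 3 < -4.
New min = -4; changed? no

Answer: no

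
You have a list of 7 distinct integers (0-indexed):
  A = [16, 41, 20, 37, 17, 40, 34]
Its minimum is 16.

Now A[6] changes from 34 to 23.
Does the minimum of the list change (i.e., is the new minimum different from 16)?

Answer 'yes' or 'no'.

Answer: no

Derivation:
Old min = 16
Change: A[6] 34 -> 23
Changed element was NOT the min; min changes only if 23 < 16.
New min = 16; changed? no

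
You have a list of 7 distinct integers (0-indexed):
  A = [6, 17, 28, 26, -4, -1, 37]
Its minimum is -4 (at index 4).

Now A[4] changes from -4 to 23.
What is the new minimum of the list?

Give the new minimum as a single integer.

Old min = -4 (at index 4)
Change: A[4] -4 -> 23
Changed element WAS the min. Need to check: is 23 still <= all others?
  Min of remaining elements: -1
  New min = min(23, -1) = -1

Answer: -1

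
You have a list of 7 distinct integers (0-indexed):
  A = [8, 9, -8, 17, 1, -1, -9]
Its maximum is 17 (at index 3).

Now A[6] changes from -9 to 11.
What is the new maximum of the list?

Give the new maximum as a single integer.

Old max = 17 (at index 3)
Change: A[6] -9 -> 11
Changed element was NOT the old max.
  New max = max(old_max, new_val) = max(17, 11) = 17

Answer: 17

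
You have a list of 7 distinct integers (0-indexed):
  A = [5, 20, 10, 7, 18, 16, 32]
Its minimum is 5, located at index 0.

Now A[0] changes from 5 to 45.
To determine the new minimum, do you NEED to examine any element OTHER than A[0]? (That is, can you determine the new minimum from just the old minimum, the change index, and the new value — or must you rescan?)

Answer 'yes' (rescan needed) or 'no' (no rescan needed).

Old min = 5 at index 0
Change at index 0: 5 -> 45
Index 0 WAS the min and new value 45 > old min 5. Must rescan other elements to find the new min.
Needs rescan: yes

Answer: yes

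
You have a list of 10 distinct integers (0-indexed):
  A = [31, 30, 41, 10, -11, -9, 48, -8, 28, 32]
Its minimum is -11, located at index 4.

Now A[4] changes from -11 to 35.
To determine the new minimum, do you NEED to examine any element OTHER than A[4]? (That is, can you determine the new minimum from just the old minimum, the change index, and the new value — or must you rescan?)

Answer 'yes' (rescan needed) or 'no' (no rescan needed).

Old min = -11 at index 4
Change at index 4: -11 -> 35
Index 4 WAS the min and new value 35 > old min -11. Must rescan other elements to find the new min.
Needs rescan: yes

Answer: yes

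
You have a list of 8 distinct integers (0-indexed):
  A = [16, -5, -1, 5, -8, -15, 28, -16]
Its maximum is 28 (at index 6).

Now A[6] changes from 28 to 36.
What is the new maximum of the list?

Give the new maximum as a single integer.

Old max = 28 (at index 6)
Change: A[6] 28 -> 36
Changed element WAS the max -> may need rescan.
  Max of remaining elements: 16
  New max = max(36, 16) = 36

Answer: 36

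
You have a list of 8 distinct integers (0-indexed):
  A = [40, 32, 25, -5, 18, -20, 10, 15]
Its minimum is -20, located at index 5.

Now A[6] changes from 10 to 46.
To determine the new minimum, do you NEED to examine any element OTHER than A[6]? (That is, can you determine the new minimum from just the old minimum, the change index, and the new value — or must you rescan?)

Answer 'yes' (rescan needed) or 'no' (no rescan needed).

Answer: no

Derivation:
Old min = -20 at index 5
Change at index 6: 10 -> 46
Index 6 was NOT the min. New min = min(-20, 46). No rescan of other elements needed.
Needs rescan: no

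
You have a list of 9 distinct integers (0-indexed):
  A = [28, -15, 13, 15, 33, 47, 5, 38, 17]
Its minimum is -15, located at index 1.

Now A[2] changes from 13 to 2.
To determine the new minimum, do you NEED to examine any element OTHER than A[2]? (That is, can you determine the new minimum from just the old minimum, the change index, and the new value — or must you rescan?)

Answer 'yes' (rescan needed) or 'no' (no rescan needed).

Answer: no

Derivation:
Old min = -15 at index 1
Change at index 2: 13 -> 2
Index 2 was NOT the min. New min = min(-15, 2). No rescan of other elements needed.
Needs rescan: no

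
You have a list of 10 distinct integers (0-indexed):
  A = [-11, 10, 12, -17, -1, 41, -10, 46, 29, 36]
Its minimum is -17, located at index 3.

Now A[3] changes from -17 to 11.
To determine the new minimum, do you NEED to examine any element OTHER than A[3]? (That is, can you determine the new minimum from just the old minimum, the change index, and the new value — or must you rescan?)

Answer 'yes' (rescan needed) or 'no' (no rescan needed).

Old min = -17 at index 3
Change at index 3: -17 -> 11
Index 3 WAS the min and new value 11 > old min -17. Must rescan other elements to find the new min.
Needs rescan: yes

Answer: yes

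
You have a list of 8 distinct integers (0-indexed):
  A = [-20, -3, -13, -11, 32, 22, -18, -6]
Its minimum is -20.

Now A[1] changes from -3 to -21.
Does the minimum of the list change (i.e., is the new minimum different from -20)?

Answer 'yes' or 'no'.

Old min = -20
Change: A[1] -3 -> -21
Changed element was NOT the min; min changes only if -21 < -20.
New min = -21; changed? yes

Answer: yes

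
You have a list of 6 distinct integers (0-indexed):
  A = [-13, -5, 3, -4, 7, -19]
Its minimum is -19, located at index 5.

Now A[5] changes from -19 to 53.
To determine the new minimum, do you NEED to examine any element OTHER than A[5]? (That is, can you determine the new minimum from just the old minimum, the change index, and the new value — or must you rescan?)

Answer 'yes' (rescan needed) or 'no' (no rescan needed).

Old min = -19 at index 5
Change at index 5: -19 -> 53
Index 5 WAS the min and new value 53 > old min -19. Must rescan other elements to find the new min.
Needs rescan: yes

Answer: yes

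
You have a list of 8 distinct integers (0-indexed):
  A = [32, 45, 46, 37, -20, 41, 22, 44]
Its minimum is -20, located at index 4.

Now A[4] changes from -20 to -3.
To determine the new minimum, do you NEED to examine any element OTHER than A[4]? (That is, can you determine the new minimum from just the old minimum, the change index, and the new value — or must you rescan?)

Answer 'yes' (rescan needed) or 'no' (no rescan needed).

Old min = -20 at index 4
Change at index 4: -20 -> -3
Index 4 WAS the min and new value -3 > old min -20. Must rescan other elements to find the new min.
Needs rescan: yes

Answer: yes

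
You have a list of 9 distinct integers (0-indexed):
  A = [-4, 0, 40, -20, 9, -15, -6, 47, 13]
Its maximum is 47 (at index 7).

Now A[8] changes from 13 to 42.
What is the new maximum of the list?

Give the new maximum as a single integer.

Answer: 47

Derivation:
Old max = 47 (at index 7)
Change: A[8] 13 -> 42
Changed element was NOT the old max.
  New max = max(old_max, new_val) = max(47, 42) = 47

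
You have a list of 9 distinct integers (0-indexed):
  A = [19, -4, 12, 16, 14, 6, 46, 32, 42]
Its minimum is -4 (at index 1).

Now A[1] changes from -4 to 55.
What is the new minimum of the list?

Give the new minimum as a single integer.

Answer: 6

Derivation:
Old min = -4 (at index 1)
Change: A[1] -4 -> 55
Changed element WAS the min. Need to check: is 55 still <= all others?
  Min of remaining elements: 6
  New min = min(55, 6) = 6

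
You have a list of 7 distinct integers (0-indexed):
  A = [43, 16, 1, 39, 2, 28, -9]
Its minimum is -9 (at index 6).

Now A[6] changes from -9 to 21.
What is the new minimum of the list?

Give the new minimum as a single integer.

Answer: 1

Derivation:
Old min = -9 (at index 6)
Change: A[6] -9 -> 21
Changed element WAS the min. Need to check: is 21 still <= all others?
  Min of remaining elements: 1
  New min = min(21, 1) = 1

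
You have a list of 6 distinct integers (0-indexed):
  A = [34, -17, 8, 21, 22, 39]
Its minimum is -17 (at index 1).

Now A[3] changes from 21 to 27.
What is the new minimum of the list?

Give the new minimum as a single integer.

Old min = -17 (at index 1)
Change: A[3] 21 -> 27
Changed element was NOT the old min.
  New min = min(old_min, new_val) = min(-17, 27) = -17

Answer: -17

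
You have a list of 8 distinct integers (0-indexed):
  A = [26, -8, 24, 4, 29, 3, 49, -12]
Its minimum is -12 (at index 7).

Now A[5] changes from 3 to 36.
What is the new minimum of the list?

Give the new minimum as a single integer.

Answer: -12

Derivation:
Old min = -12 (at index 7)
Change: A[5] 3 -> 36
Changed element was NOT the old min.
  New min = min(old_min, new_val) = min(-12, 36) = -12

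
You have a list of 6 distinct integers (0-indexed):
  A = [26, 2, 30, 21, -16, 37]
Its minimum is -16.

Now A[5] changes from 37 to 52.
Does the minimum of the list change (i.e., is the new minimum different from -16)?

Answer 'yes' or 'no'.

Answer: no

Derivation:
Old min = -16
Change: A[5] 37 -> 52
Changed element was NOT the min; min changes only if 52 < -16.
New min = -16; changed? no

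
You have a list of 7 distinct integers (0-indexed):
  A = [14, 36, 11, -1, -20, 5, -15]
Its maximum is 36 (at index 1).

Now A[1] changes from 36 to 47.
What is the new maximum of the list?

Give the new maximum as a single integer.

Answer: 47

Derivation:
Old max = 36 (at index 1)
Change: A[1] 36 -> 47
Changed element WAS the max -> may need rescan.
  Max of remaining elements: 14
  New max = max(47, 14) = 47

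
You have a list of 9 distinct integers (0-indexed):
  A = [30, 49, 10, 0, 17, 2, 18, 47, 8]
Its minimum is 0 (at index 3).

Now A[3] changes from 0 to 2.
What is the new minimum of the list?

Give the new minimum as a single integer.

Old min = 0 (at index 3)
Change: A[3] 0 -> 2
Changed element WAS the min. Need to check: is 2 still <= all others?
  Min of remaining elements: 2
  New min = min(2, 2) = 2

Answer: 2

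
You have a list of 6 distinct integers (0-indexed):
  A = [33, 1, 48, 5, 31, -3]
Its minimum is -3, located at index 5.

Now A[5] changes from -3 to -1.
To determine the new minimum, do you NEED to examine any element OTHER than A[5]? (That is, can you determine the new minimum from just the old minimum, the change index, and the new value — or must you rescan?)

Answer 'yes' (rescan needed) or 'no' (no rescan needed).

Old min = -3 at index 5
Change at index 5: -3 -> -1
Index 5 WAS the min and new value -1 > old min -3. Must rescan other elements to find the new min.
Needs rescan: yes

Answer: yes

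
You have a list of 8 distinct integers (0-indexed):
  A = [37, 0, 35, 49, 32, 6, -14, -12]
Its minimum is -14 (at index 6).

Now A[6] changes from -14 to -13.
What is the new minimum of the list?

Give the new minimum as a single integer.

Answer: -13

Derivation:
Old min = -14 (at index 6)
Change: A[6] -14 -> -13
Changed element WAS the min. Need to check: is -13 still <= all others?
  Min of remaining elements: -12
  New min = min(-13, -12) = -13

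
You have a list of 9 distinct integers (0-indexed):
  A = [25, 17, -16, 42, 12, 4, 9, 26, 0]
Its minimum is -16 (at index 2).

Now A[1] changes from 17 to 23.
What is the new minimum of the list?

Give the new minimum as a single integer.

Old min = -16 (at index 2)
Change: A[1] 17 -> 23
Changed element was NOT the old min.
  New min = min(old_min, new_val) = min(-16, 23) = -16

Answer: -16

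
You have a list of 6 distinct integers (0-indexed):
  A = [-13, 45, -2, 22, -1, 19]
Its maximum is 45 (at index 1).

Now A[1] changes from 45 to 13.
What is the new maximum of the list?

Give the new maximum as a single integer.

Answer: 22

Derivation:
Old max = 45 (at index 1)
Change: A[1] 45 -> 13
Changed element WAS the max -> may need rescan.
  Max of remaining elements: 22
  New max = max(13, 22) = 22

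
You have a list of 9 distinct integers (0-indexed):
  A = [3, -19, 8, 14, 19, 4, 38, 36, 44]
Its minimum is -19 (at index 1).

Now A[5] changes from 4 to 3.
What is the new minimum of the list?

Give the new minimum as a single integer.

Answer: -19

Derivation:
Old min = -19 (at index 1)
Change: A[5] 4 -> 3
Changed element was NOT the old min.
  New min = min(old_min, new_val) = min(-19, 3) = -19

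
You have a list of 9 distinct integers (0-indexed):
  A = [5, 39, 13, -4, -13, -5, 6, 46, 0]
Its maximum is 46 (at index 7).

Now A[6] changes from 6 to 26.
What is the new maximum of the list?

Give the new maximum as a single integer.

Answer: 46

Derivation:
Old max = 46 (at index 7)
Change: A[6] 6 -> 26
Changed element was NOT the old max.
  New max = max(old_max, new_val) = max(46, 26) = 46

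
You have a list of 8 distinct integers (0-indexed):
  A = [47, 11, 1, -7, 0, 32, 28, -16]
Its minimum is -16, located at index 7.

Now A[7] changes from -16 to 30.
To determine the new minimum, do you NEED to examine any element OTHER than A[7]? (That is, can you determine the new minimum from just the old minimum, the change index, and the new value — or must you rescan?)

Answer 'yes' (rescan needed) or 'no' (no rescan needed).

Old min = -16 at index 7
Change at index 7: -16 -> 30
Index 7 WAS the min and new value 30 > old min -16. Must rescan other elements to find the new min.
Needs rescan: yes

Answer: yes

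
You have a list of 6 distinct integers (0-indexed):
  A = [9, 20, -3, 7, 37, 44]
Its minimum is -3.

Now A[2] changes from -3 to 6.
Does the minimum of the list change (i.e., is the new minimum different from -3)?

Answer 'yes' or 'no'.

Answer: yes

Derivation:
Old min = -3
Change: A[2] -3 -> 6
Changed element was the min; new min must be rechecked.
New min = 6; changed? yes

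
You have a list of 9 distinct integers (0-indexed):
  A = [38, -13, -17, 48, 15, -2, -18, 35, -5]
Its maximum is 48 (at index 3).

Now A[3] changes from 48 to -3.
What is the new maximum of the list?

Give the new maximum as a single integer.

Old max = 48 (at index 3)
Change: A[3] 48 -> -3
Changed element WAS the max -> may need rescan.
  Max of remaining elements: 38
  New max = max(-3, 38) = 38

Answer: 38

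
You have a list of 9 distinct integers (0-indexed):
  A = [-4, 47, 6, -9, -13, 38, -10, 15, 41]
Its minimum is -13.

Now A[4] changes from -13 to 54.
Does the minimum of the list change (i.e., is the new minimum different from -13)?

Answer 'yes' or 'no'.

Old min = -13
Change: A[4] -13 -> 54
Changed element was the min; new min must be rechecked.
New min = -10; changed? yes

Answer: yes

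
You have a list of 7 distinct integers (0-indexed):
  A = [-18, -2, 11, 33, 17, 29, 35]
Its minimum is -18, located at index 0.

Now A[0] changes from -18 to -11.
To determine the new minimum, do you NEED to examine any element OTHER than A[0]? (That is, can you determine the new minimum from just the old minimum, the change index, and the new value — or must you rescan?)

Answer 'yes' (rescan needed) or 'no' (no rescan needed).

Old min = -18 at index 0
Change at index 0: -18 -> -11
Index 0 WAS the min and new value -11 > old min -18. Must rescan other elements to find the new min.
Needs rescan: yes

Answer: yes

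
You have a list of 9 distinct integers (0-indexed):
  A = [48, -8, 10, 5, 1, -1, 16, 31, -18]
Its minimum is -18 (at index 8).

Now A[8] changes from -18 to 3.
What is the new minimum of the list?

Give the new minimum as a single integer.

Old min = -18 (at index 8)
Change: A[8] -18 -> 3
Changed element WAS the min. Need to check: is 3 still <= all others?
  Min of remaining elements: -8
  New min = min(3, -8) = -8

Answer: -8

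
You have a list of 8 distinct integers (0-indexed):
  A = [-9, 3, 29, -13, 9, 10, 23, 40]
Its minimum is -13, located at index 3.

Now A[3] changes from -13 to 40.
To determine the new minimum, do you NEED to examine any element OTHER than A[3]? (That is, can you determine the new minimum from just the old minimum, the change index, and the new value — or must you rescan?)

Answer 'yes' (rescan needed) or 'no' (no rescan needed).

Answer: yes

Derivation:
Old min = -13 at index 3
Change at index 3: -13 -> 40
Index 3 WAS the min and new value 40 > old min -13. Must rescan other elements to find the new min.
Needs rescan: yes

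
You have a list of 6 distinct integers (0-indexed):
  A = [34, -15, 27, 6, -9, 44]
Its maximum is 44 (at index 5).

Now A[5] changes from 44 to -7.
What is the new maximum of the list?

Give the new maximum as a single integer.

Answer: 34

Derivation:
Old max = 44 (at index 5)
Change: A[5] 44 -> -7
Changed element WAS the max -> may need rescan.
  Max of remaining elements: 34
  New max = max(-7, 34) = 34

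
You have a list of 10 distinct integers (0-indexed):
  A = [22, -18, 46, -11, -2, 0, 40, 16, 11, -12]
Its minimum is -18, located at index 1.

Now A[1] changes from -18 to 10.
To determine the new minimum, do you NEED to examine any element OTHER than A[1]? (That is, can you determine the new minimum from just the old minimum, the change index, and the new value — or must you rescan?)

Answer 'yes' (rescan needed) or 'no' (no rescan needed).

Old min = -18 at index 1
Change at index 1: -18 -> 10
Index 1 WAS the min and new value 10 > old min -18. Must rescan other elements to find the new min.
Needs rescan: yes

Answer: yes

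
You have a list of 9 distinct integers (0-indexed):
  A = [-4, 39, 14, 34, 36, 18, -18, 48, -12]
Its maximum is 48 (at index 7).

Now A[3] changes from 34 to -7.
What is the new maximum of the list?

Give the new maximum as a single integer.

Answer: 48

Derivation:
Old max = 48 (at index 7)
Change: A[3] 34 -> -7
Changed element was NOT the old max.
  New max = max(old_max, new_val) = max(48, -7) = 48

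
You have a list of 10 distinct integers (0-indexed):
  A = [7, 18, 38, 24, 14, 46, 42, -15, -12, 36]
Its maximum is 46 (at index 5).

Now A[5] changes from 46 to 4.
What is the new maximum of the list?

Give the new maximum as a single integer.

Answer: 42

Derivation:
Old max = 46 (at index 5)
Change: A[5] 46 -> 4
Changed element WAS the max -> may need rescan.
  Max of remaining elements: 42
  New max = max(4, 42) = 42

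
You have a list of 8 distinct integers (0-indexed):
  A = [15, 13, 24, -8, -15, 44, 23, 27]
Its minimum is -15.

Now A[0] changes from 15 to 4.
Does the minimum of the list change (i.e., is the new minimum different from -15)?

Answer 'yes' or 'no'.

Old min = -15
Change: A[0] 15 -> 4
Changed element was NOT the min; min changes only if 4 < -15.
New min = -15; changed? no

Answer: no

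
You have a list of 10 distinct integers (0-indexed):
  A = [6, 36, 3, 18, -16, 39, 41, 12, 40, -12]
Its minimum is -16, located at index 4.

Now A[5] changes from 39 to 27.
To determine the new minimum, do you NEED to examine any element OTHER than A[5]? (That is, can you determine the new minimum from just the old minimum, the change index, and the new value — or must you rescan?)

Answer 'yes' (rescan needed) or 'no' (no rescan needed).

Answer: no

Derivation:
Old min = -16 at index 4
Change at index 5: 39 -> 27
Index 5 was NOT the min. New min = min(-16, 27). No rescan of other elements needed.
Needs rescan: no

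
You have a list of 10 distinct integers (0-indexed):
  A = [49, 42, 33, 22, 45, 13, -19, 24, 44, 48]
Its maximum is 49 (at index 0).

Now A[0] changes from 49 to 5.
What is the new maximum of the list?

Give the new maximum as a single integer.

Answer: 48

Derivation:
Old max = 49 (at index 0)
Change: A[0] 49 -> 5
Changed element WAS the max -> may need rescan.
  Max of remaining elements: 48
  New max = max(5, 48) = 48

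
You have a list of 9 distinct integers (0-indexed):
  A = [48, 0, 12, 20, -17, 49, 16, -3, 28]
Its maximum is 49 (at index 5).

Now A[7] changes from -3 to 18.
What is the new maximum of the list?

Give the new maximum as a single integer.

Answer: 49

Derivation:
Old max = 49 (at index 5)
Change: A[7] -3 -> 18
Changed element was NOT the old max.
  New max = max(old_max, new_val) = max(49, 18) = 49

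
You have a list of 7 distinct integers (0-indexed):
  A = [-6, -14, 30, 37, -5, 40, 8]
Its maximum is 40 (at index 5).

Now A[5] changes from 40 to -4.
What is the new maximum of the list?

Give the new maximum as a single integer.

Old max = 40 (at index 5)
Change: A[5] 40 -> -4
Changed element WAS the max -> may need rescan.
  Max of remaining elements: 37
  New max = max(-4, 37) = 37

Answer: 37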